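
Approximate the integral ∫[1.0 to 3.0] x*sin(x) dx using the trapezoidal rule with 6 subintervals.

f(x) = x*sin(x)
a = 1.0, b = 3.0, n = 6
h = (b - a)/n = 0.333333

Trapezoidal rule: (h/2)[f(x₀) + 2f(x₁) + 2f(x₂) + ... + f(xₙ)]

x_0 = 1.0000, f(x_0) = 0.841471, coefficient = 1
x_1 = 1.3333, f(x_1) = 1.295917, coefficient = 2
x_2 = 1.6667, f(x_2) = 1.659013, coefficient = 2
x_3 = 2.0000, f(x_3) = 1.818595, coefficient = 2
x_4 = 2.3333, f(x_4) = 1.687200, coefficient = 2
x_5 = 2.6667, f(x_5) = 1.219394, coefficient = 2
x_6 = 3.0000, f(x_6) = 0.423360, coefficient = 1

I ≈ (0.333333/2) × 16.625070 = 2.770845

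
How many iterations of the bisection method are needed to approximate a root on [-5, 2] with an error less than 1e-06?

We need (b-a)/2^n ≤ 1e-06
(2 - (-5))/2^n ≤ 1e-06
7/2^n ≤ 1e-06
2^n ≥ 7000000
n ≥ log₂(7000000) = 22.74
n ≥ 23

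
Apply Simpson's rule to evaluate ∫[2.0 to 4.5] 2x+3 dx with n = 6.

f(x) = 2x+3
a = 2.0, b = 4.5, n = 6
h = (b - a)/n = 0.416667

Simpson's rule: (h/3)[f(x₀) + 4f(x₁) + 2f(x₂) + ... + f(xₙ)]

x_0 = 2.0000, f(x_0) = 7.000000, coefficient = 1
x_1 = 2.4167, f(x_1) = 7.833333, coefficient = 4
x_2 = 2.8333, f(x_2) = 8.666667, coefficient = 2
x_3 = 3.2500, f(x_3) = 9.500000, coefficient = 4
x_4 = 3.6667, f(x_4) = 10.333333, coefficient = 2
x_5 = 4.0833, f(x_5) = 11.166667, coefficient = 4
x_6 = 4.5000, f(x_6) = 12.000000, coefficient = 1

I ≈ (0.416667/3) × 171.000000 = 23.750000
Exact value: 23.750000
Error: 0.000000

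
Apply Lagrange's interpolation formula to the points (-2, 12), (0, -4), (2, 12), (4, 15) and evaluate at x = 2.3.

Lagrange interpolation formula:
P(x) = Σ yᵢ × Lᵢ(x)
where Lᵢ(x) = Π_{j≠i} (x - xⱼ)/(xᵢ - xⱼ)

L_0(2.3) = (2.3 - 0)/(-2 - 0) × (2.3 - 2)/(-2 - 2) × (2.3 - 4)/(-2 - 4) = 0.024437
L_1(2.3) = (2.3 - (-2))/(0 - (-2)) × (2.3 - 2)/(0 - 2) × (2.3 - 4)/(0 - 4) = -0.137062
L_2(2.3) = (2.3 - (-2))/(2 - (-2)) × (2.3 - 0)/(2 - 0) × (2.3 - 4)/(2 - 4) = 1.050812
L_3(2.3) = (2.3 - (-2))/(4 - (-2)) × (2.3 - 0)/(4 - 0) × (2.3 - 2)/(4 - 2) = 0.061812

P(2.3) = 12×L_0(2.3) + (-4)×L_1(2.3) + 12×L_2(2.3) + 15×L_3(2.3)
P(2.3) = 14.378437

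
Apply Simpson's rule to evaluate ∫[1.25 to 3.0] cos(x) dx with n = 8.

f(x) = cos(x)
a = 1.25, b = 3.0, n = 8
h = (b - a)/n = 0.218750

Simpson's rule: (h/3)[f(x₀) + 4f(x₁) + 2f(x₂) + ... + f(xₙ)]

x_0 = 1.2500, f(x_0) = 0.315322, coefficient = 1
x_1 = 1.4688, f(x_1) = 0.101869, coefficient = 4
x_2 = 1.6875, f(x_2) = -0.116439, coefficient = 2
x_3 = 1.9062, f(x_3) = -0.329198, coefficient = 4
x_4 = 2.1250, f(x_4) = -0.526266, coefficient = 2
x_5 = 2.3438, f(x_5) = -0.698253, coefficient = 4
x_6 = 2.5625, f(x_6) = -0.836960, coefficient = 2
x_7 = 2.7812, f(x_7) = -0.935776, coefficient = 4
x_8 = 3.0000, f(x_8) = -0.989992, coefficient = 1

I ≈ (0.218750/3) × -11.079428 = -0.807875
Exact value: -0.807865
Error: 0.000010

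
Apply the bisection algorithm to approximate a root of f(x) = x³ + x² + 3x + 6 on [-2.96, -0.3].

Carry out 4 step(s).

f(x) = x³ + x² + 3x + 6
Initial interval: [-2.96, -0.3]

Iteration 1:
  c_1 = (-2.960000 + (-0.300000))/2 = -1.630000
  f(c_1) = f(-1.630000) = -0.563847
  f(a) × f(c) ≥ 0, new interval: [-1.630000, -0.300000]
Iteration 2:
  c_2 = (-1.630000 + (-0.300000))/2 = -0.965000
  f(c_2) = f(-0.965000) = 3.137593
  f(a) × f(c) < 0, new interval: [-1.630000, -0.965000]
Iteration 3:
  c_3 = (-1.630000 + (-0.965000))/2 = -1.297500
  f(c_3) = f(-1.297500) = 1.606657
  f(a) × f(c) < 0, new interval: [-1.630000, -1.297500]
Iteration 4:
  c_4 = (-1.630000 + (-1.297500))/2 = -1.463750
  f(c_4) = f(-1.463750) = 0.615136
  f(a) × f(c) < 0, new interval: [-1.630000, -1.463750]

After 4 iteration(s), the approximation is c_4 = -1.463750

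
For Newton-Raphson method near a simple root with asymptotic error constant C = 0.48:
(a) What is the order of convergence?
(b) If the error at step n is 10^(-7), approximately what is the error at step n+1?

(a) Newton-Raphson has quadratic (order 2) convergence near simple roots.
    This means |e_{n+1}| ≈ C|e_n|².

(b) With |e_n| = 10^(-7) and C = 0.48:
    |e_{n+1}| ≈ 0.48 × (10^(-7))² = 0.48 × 10^(-14)

(a) 2 (quadratic); (b) |e_{n+1}| ≈ 4.800e-15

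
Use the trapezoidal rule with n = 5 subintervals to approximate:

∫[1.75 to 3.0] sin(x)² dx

f(x) = sin(x)²
a = 1.75, b = 3.0, n = 5
h = (b - a)/n = 0.250000

Trapezoidal rule: (h/2)[f(x₀) + 2f(x₁) + 2f(x₂) + ... + f(xₙ)]

x_0 = 1.7500, f(x_0) = 0.968228, coefficient = 1
x_1 = 2.0000, f(x_1) = 0.826822, coefficient = 2
x_2 = 2.2500, f(x_2) = 0.605398, coefficient = 2
x_3 = 2.5000, f(x_3) = 0.358169, coefficient = 2
x_4 = 2.7500, f(x_4) = 0.145665, coefficient = 2
x_5 = 3.0000, f(x_5) = 0.019915, coefficient = 1

I ≈ (0.250000/2) × 4.860251 = 0.607531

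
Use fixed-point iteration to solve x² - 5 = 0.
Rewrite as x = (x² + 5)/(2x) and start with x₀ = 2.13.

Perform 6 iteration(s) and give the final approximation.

Equation: x² - 5 = 0
Fixed-point form: x = (x² + 5)/(2x)
x₀ = 2.13

x_1 = g(2.130000) = 2.238709
x_2 = g(2.238709) = 2.236070
x_3 = g(2.236070) = 2.236068
x_4 = g(2.236068) = 2.236068
x_5 = g(2.236068) = 2.236068
x_6 = g(2.236068) = 2.236068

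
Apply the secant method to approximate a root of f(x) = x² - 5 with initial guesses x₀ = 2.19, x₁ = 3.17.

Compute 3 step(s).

f(x) = x² - 5
x₀ = 2.19, x₁ = 3.17

Secant formula: x_{n+1} = x_n - f(x_n)(x_n - x_{n-1})/(f(x_n) - f(x_{n-1}))

Iteration 1:
  f(2.190000) = -0.203900
  f(3.170000) = 5.048900
  x_2 = 3.170000 - 5.048900×(3.170000 - 2.190000)/(5.048900 - (-0.203900))
       = 2.228041
Iteration 2:
  f(3.170000) = 5.048900
  f(2.228041) = -0.035833
  x_3 = 2.228041 - (-0.035833)×(2.228041 - 3.170000)/(-0.035833 - 5.048900)
       = 2.234679
Iteration 3:
  f(2.228041) = -0.035833
  f(2.234679) = -0.006209
  x_4 = 2.234679 - (-0.006209)×(2.234679 - 2.228041)/(-0.006209 - (-0.035833))
       = 2.236070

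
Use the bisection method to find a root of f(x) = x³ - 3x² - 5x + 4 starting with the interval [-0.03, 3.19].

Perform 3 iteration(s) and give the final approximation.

f(x) = x³ - 3x² - 5x + 4
Initial interval: [-0.03, 3.19]

Iteration 1:
  c_1 = (-0.030000 + 3.190000)/2 = 1.580000
  f(c_1) = f(1.580000) = -7.444888
  f(a) × f(c) < 0, new interval: [-0.030000, 1.580000]
Iteration 2:
  c_2 = (-0.030000 + 1.580000)/2 = 0.775000
  f(c_2) = f(0.775000) = -1.211391
  f(a) × f(c) < 0, new interval: [-0.030000, 0.775000]
Iteration 3:
  c_3 = (-0.030000 + 0.775000)/2 = 0.372500
  f(c_3) = f(0.372500) = 1.772918
  f(a) × f(c) ≥ 0, new interval: [0.372500, 0.775000]

After 3 iteration(s), the approximation is c_3 = 0.372500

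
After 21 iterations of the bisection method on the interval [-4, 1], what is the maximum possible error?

Bisection error bound: |error| ≤ (b-a)/2^n
|error| ≤ (1 - (-4))/2^21 = 5/2^21
|error| ≤ 0.0000023842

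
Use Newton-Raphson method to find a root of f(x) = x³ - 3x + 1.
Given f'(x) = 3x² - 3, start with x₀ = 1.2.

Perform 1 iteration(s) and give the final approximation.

f(x) = x³ - 3x + 1
f'(x) = 3x² - 3
x₀ = 1.2

Newton-Raphson formula: x_{n+1} = x_n - f(x_n)/f'(x_n)

Iteration 1:
  f(1.200000) = -0.872000
  f'(1.200000) = 1.320000
  x_1 = 1.200000 - (-0.872000)/1.320000 = 1.860606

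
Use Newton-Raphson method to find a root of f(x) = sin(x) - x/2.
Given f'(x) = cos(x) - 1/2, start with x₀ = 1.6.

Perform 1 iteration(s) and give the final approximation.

f(x) = sin(x) - x/2
f'(x) = cos(x) - 1/2
x₀ = 1.6

Newton-Raphson formula: x_{n+1} = x_n - f(x_n)/f'(x_n)

Iteration 1:
  f(1.600000) = 0.199574
  f'(1.600000) = -0.529200
  x_1 = 1.600000 - 0.199574/(-0.529200) = 1.977124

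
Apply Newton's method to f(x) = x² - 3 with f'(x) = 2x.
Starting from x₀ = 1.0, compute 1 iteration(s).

f(x) = x² - 3
f'(x) = 2x
x₀ = 1.0

Newton-Raphson formula: x_{n+1} = x_n - f(x_n)/f'(x_n)

Iteration 1:
  f(1.000000) = -2.000000
  f'(1.000000) = 2.000000
  x_1 = 1.000000 - (-2.000000)/2.000000 = 2.000000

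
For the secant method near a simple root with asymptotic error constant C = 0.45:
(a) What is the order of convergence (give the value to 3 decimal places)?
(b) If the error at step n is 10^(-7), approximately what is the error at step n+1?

(a) Secant method has superlinear convergence with order φ = (1+√5)/2 ≈ 1.618.
    This means |e_{n+1}| ≈ C|e_n|^1.618.

(b) With |e_n| = 10^(-7) and C = 0.45:
    |e_{n+1}| ≈ 0.45 × (10^(-7))^1.618 = 0.45 × 10^(-11.33)

(a) ≈ 1.618 (golden ratio); (b) |e_{n+1}| ≈ 2.123e-12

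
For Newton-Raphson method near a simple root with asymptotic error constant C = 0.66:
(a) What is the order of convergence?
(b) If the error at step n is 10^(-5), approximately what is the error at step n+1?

(a) Newton-Raphson has quadratic (order 2) convergence near simple roots.
    This means |e_{n+1}| ≈ C|e_n|².

(b) With |e_n| = 10^(-5) and C = 0.66:
    |e_{n+1}| ≈ 0.66 × (10^(-5))² = 0.66 × 10^(-10)

(a) 2 (quadratic); (b) |e_{n+1}| ≈ 6.600e-11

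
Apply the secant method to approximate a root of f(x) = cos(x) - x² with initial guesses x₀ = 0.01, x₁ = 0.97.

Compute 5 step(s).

f(x) = cos(x) - x²
x₀ = 0.01, x₁ = 0.97

Secant formula: x_{n+1} = x_n - f(x_n)(x_n - x_{n-1})/(f(x_n) - f(x_{n-1}))

Iteration 1:
  f(0.010000) = 0.999850
  f(0.970000) = -0.375600
  x_2 = 0.970000 - (-0.375600)×(0.970000 - 0.010000)/(-0.375600 - 0.999850)
       = 0.707848
Iteration 2:
  f(0.970000) = -0.375600
  f(0.707848) = 0.258713
  x_3 = 0.707848 - 0.258713×(0.707848 - 0.970000)/(0.258713 - (-0.375600))
       = 0.814770
Iteration 3:
  f(0.707848) = 0.258713
  f(0.814770) = 0.022185
  x_4 = 0.814770 - 0.022185×(0.814770 - 0.707848)/(0.022185 - 0.258713)
       = 0.824799
Iteration 4:
  f(0.814770) = 0.022185
  f(0.824799) = -0.001589
  x_5 = 0.824799 - (-0.001589)×(0.824799 - 0.814770)/(-0.001589 - 0.022185)
       = 0.824129
Iteration 5:
  f(0.824799) = -0.001589
  f(0.824129) = 0.000008
  x_6 = 0.824129 - 0.000008×(0.824129 - 0.824799)/(0.000008 - (-0.001589))
       = 0.824132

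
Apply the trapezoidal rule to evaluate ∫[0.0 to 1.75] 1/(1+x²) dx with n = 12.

f(x) = 1/(1+x²)
a = 0.0, b = 1.75, n = 12
h = (b - a)/n = 0.145833

Trapezoidal rule: (h/2)[f(x₀) + 2f(x₁) + 2f(x₂) + ... + f(xₙ)]

x_0 = 0.0000, f(x_0) = 1.000000, coefficient = 1
x_1 = 0.1458, f(x_1) = 0.979176, coefficient = 2
x_2 = 0.2917, f(x_2) = 0.921600, coefficient = 2
x_3 = 0.4375, f(x_3) = 0.839344, coefficient = 2
x_4 = 0.5833, f(x_4) = 0.746114, coefficient = 2
x_5 = 0.7292, f(x_5) = 0.652876, coefficient = 2
x_6 = 0.8750, f(x_6) = 0.566372, coefficient = 2
x_7 = 1.0208, f(x_7) = 0.489692, coefficient = 2
x_8 = 1.1667, f(x_8) = 0.423529, coefficient = 2
x_9 = 1.3125, f(x_9) = 0.367288, coefficient = 2
x_10 = 1.4583, f(x_10) = 0.319822, coefficient = 2
x_11 = 1.6042, f(x_11) = 0.279849, coefficient = 2
x_12 = 1.7500, f(x_12) = 0.246154, coefficient = 1

I ≈ (0.145833/2) × 14.417480 = 1.051275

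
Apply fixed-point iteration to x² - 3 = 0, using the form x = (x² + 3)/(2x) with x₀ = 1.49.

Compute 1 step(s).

Equation: x² - 3 = 0
Fixed-point form: x = (x² + 3)/(2x)
x₀ = 1.49

x_1 = g(1.490000) = 1.751711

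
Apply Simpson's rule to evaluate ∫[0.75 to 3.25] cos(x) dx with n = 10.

f(x) = cos(x)
a = 0.75, b = 3.25, n = 10
h = (b - a)/n = 0.250000

Simpson's rule: (h/3)[f(x₀) + 4f(x₁) + 2f(x₂) + ... + f(xₙ)]

x_0 = 0.7500, f(x_0) = 0.731689, coefficient = 1
x_1 = 1.0000, f(x_1) = 0.540302, coefficient = 4
x_2 = 1.2500, f(x_2) = 0.315322, coefficient = 2
x_3 = 1.5000, f(x_3) = 0.070737, coefficient = 4
x_4 = 1.7500, f(x_4) = -0.178246, coefficient = 2
x_5 = 2.0000, f(x_5) = -0.416147, coefficient = 4
x_6 = 2.2500, f(x_6) = -0.628174, coefficient = 2
x_7 = 2.5000, f(x_7) = -0.801144, coefficient = 4
x_8 = 2.7500, f(x_8) = -0.924302, coefficient = 2
x_9 = 3.0000, f(x_9) = -0.989992, coefficient = 4
x_10 = 3.2500, f(x_10) = -0.994130, coefficient = 1

I ≈ (0.250000/3) × -9.478214 = -0.789851
Exact value: -0.789834
Error: 0.000017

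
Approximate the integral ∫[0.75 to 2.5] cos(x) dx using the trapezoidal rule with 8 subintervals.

f(x) = cos(x)
a = 0.75, b = 2.5, n = 8
h = (b - a)/n = 0.218750

Trapezoidal rule: (h/2)[f(x₀) + 2f(x₁) + 2f(x₂) + ... + f(xₙ)]

x_0 = 0.7500, f(x_0) = 0.731689, coefficient = 1
x_1 = 0.9688, f(x_1) = 0.566330, coefficient = 2
x_2 = 1.1875, f(x_2) = 0.373980, coefficient = 2
x_3 = 1.4062, f(x_3) = 0.163805, coefficient = 2
x_4 = 1.6250, f(x_4) = -0.054177, coefficient = 2
x_5 = 1.8438, f(x_5) = -0.269577, coefficient = 2
x_6 = 2.0625, f(x_6) = -0.472128, coefficient = 2
x_7 = 2.2812, f(x_7) = -0.652178, coefficient = 2
x_8 = 2.5000, f(x_8) = -0.801144, coefficient = 1

I ≈ (0.218750/2) × -0.757346 = -0.082835
Exact value: -0.083167
Error: 0.000332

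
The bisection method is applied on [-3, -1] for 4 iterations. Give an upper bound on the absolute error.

Bisection error bound: |error| ≤ (b-a)/2^n
|error| ≤ (-1 - (-3))/2^4 = 2/2^4
|error| ≤ 0.1250000000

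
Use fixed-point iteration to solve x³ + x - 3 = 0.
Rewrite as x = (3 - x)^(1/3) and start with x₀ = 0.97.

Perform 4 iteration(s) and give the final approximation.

Equation: x³ + x - 3 = 0
Fixed-point form: x = (3 - x)^(1/3)
x₀ = 0.97

x_1 = g(0.970000) = 1.266189
x_2 = g(1.266189) = 1.201344
x_3 = g(1.201344) = 1.216138
x_4 = g(1.216138) = 1.212794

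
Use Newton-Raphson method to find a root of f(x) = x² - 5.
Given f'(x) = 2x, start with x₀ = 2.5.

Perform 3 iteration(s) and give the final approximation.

f(x) = x² - 5
f'(x) = 2x
x₀ = 2.5

Newton-Raphson formula: x_{n+1} = x_n - f(x_n)/f'(x_n)

Iteration 1:
  f(2.500000) = 1.250000
  f'(2.500000) = 5.000000
  x_1 = 2.500000 - 1.250000/5.000000 = 2.250000
Iteration 2:
  f(2.250000) = 0.062500
  f'(2.250000) = 4.500000
  x_2 = 2.250000 - 0.062500/4.500000 = 2.236111
Iteration 3:
  f(2.236111) = 0.000193
  f'(2.236111) = 4.472222
  x_3 = 2.236111 - 0.000193/4.472222 = 2.236068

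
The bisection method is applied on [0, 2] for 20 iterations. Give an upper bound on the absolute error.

Bisection error bound: |error| ≤ (b-a)/2^n
|error| ≤ (2 - 0)/2^20 = 2/2^20
|error| ≤ 0.0000019073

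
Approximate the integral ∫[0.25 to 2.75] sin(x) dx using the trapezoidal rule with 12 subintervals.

f(x) = sin(x)
a = 0.25, b = 2.75, n = 12
h = (b - a)/n = 0.208333

Trapezoidal rule: (h/2)[f(x₀) + 2f(x₁) + 2f(x₂) + ... + f(xₙ)]

x_0 = 0.2500, f(x_0) = 0.247404, coefficient = 1
x_1 = 0.4583, f(x_1) = 0.442454, coefficient = 2
x_2 = 0.6667, f(x_2) = 0.618370, coefficient = 2
x_3 = 0.8750, f(x_3) = 0.767544, coefficient = 2
x_4 = 1.0833, f(x_4) = 0.883524, coefficient = 2
x_5 = 1.2917, f(x_5) = 0.961296, coefficient = 2
x_6 = 1.5000, f(x_6) = 0.997495, coefficient = 2
x_7 = 1.7083, f(x_7) = 0.990557, coefficient = 2
x_8 = 1.9167, f(x_8) = 0.940781, coefficient = 2
x_9 = 2.1250, f(x_9) = 0.850320, coefficient = 2
x_10 = 2.3333, f(x_10) = 0.723086, coefficient = 2
x_11 = 2.5417, f(x_11) = 0.564581, coefficient = 2
x_12 = 2.7500, f(x_12) = 0.381661, coefficient = 1

I ≈ (0.208333/2) × 18.109078 = 1.886362
Exact value: 1.893215
Error: 0.006853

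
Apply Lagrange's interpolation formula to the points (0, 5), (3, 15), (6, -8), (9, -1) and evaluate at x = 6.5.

Lagrange interpolation formula:
P(x) = Σ yᵢ × Lᵢ(x)
where Lᵢ(x) = Π_{j≠i} (x - xⱼ)/(xᵢ - xⱼ)

L_0(6.5) = (6.5 - 3)/(0 - 3) × (6.5 - 6)/(0 - 6) × (6.5 - 9)/(0 - 9) = 0.027006
L_1(6.5) = (6.5 - 0)/(3 - 0) × (6.5 - 6)/(3 - 6) × (6.5 - 9)/(3 - 9) = -0.150463
L_2(6.5) = (6.5 - 0)/(6 - 0) × (6.5 - 3)/(6 - 3) × (6.5 - 9)/(6 - 9) = 1.053241
L_3(6.5) = (6.5 - 0)/(9 - 0) × (6.5 - 3)/(9 - 3) × (6.5 - 6)/(9 - 6) = 0.070216

P(6.5) = 5×L_0(6.5) + 15×L_1(6.5) + (-8)×L_2(6.5) + (-1)×L_3(6.5)
P(6.5) = -10.618056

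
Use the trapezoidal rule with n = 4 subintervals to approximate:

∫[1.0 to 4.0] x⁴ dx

f(x) = x⁴
a = 1.0, b = 4.0, n = 4
h = (b - a)/n = 0.750000

Trapezoidal rule: (h/2)[f(x₀) + 2f(x₁) + 2f(x₂) + ... + f(xₙ)]

x_0 = 1.0000, f(x_0) = 1.000000, coefficient = 1
x_1 = 1.7500, f(x_1) = 9.378906, coefficient = 2
x_2 = 2.5000, f(x_2) = 39.062500, coefficient = 2
x_3 = 3.2500, f(x_3) = 111.566406, coefficient = 2
x_4 = 4.0000, f(x_4) = 256.000000, coefficient = 1

I ≈ (0.750000/2) × 577.015625 = 216.380859
Exact value: 204.600000
Error: 11.780859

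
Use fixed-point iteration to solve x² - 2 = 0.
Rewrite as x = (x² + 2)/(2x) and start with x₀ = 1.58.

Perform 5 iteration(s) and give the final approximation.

Equation: x² - 2 = 0
Fixed-point form: x = (x² + 2)/(2x)
x₀ = 1.58

x_1 = g(1.580000) = 1.422911
x_2 = g(1.422911) = 1.414240
x_3 = g(1.414240) = 1.414214
x_4 = g(1.414214) = 1.414214
x_5 = g(1.414214) = 1.414214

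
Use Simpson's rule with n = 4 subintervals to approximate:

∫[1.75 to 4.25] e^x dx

f(x) = e^x
a = 1.75, b = 4.25, n = 4
h = (b - a)/n = 0.625000

Simpson's rule: (h/3)[f(x₀) + 4f(x₁) + 2f(x₂) + ... + f(xₙ)]

x_0 = 1.7500, f(x_0) = 5.754603, coefficient = 1
x_1 = 2.3750, f(x_1) = 10.751013, coefficient = 4
x_2 = 3.0000, f(x_2) = 20.085537, coefficient = 2
x_3 = 3.6250, f(x_3) = 37.524723, coefficient = 4
x_4 = 4.2500, f(x_4) = 70.105412, coefficient = 1

I ≈ (0.625000/3) × 309.134034 = 64.402924
Exact value: 64.350810
Error: 0.052114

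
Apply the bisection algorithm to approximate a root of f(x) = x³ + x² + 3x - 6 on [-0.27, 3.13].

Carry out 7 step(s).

f(x) = x³ + x² + 3x - 6
Initial interval: [-0.27, 3.13]

Iteration 1:
  c_1 = (-0.270000 + 3.130000)/2 = 1.430000
  f(c_1) = f(1.430000) = 3.259107
  f(a) × f(c) < 0, new interval: [-0.270000, 1.430000]
Iteration 2:
  c_2 = (-0.270000 + 1.430000)/2 = 0.580000
  f(c_2) = f(0.580000) = -3.728488
  f(a) × f(c) ≥ 0, new interval: [0.580000, 1.430000]
Iteration 3:
  c_3 = (0.580000 + 1.430000)/2 = 1.005000
  f(c_3) = f(1.005000) = -0.959900
  f(a) × f(c) ≥ 0, new interval: [1.005000, 1.430000]
Iteration 4:
  c_4 = (1.005000 + 1.430000)/2 = 1.217500
  f(c_4) = f(1.217500) = 0.939514
  f(a) × f(c) < 0, new interval: [1.005000, 1.217500]
Iteration 5:
  c_5 = (1.005000 + 1.217500)/2 = 1.111250
  f(c_5) = f(1.111250) = -0.059117
  f(a) × f(c) ≥ 0, new interval: [1.111250, 1.217500]
Iteration 6:
  c_6 = (1.111250 + 1.217500)/2 = 1.164375
  f(c_6) = f(1.164375) = 0.427518
  f(a) × f(c) < 0, new interval: [1.111250, 1.164375]
Iteration 7:
  c_7 = (1.111250 + 1.164375)/2 = 1.137812
  f(c_7) = f(1.137812) = 0.181087
  f(a) × f(c) < 0, new interval: [1.111250, 1.137812]

After 7 iteration(s), the approximation is c_7 = 1.137812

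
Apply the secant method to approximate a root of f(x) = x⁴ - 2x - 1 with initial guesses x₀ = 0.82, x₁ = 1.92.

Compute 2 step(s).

f(x) = x⁴ - 2x - 1
x₀ = 0.82, x₁ = 1.92

Secant formula: x_{n+1} = x_n - f(x_n)(x_n - x_{n-1})/(f(x_n) - f(x_{n-1}))

Iteration 1:
  f(0.820000) = -2.187878
  f(1.920000) = 8.749545
  x_2 = 1.920000 - 8.749545×(1.920000 - 0.820000)/(8.749545 - (-2.187878))
       = 1.040040
Iteration 2:
  f(1.920000) = 8.749545
  f(1.040040) = -1.910042
  x_3 = 1.040040 - (-1.910042)×(1.040040 - 1.920000)/(-1.910042 - 8.749545)
       = 1.197716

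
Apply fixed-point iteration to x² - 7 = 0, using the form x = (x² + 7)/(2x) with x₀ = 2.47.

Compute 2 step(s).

Equation: x² - 7 = 0
Fixed-point form: x = (x² + 7)/(2x)
x₀ = 2.47

x_1 = g(2.470000) = 2.652004
x_2 = g(2.652004) = 2.645759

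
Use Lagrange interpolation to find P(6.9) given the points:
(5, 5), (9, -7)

Lagrange interpolation formula:
P(x) = Σ yᵢ × Lᵢ(x)
where Lᵢ(x) = Π_{j≠i} (x - xⱼ)/(xᵢ - xⱼ)

L_0(6.9) = (6.9 - 9)/(5 - 9) = 0.525000
L_1(6.9) = (6.9 - 5)/(9 - 5) = 0.475000

P(6.9) = 5×L_0(6.9) + (-7)×L_1(6.9)
P(6.9) = -0.700000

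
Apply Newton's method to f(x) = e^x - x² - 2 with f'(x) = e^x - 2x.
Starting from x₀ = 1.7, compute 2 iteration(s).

f(x) = e^x - x² - 2
f'(x) = e^x - 2x
x₀ = 1.7

Newton-Raphson formula: x_{n+1} = x_n - f(x_n)/f'(x_n)

Iteration 1:
  f(1.700000) = 0.583947
  f'(1.700000) = 2.073947
  x_1 = 1.700000 - 0.583947/2.073947 = 1.418437
Iteration 2:
  f(1.418437) = 0.118695
  f'(1.418437) = 1.293785
  x_2 = 1.418437 - 0.118695/1.293785 = 1.326694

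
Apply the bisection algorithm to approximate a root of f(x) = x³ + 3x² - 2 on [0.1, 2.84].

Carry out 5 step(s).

f(x) = x³ + 3x² - 2
Initial interval: [0.1, 2.84]

Iteration 1:
  c_1 = (0.100000 + 2.840000)/2 = 1.470000
  f(c_1) = f(1.470000) = 7.659223
  f(a) × f(c) < 0, new interval: [0.100000, 1.470000]
Iteration 2:
  c_2 = (0.100000 + 1.470000)/2 = 0.785000
  f(c_2) = f(0.785000) = 0.332412
  f(a) × f(c) < 0, new interval: [0.100000, 0.785000]
Iteration 3:
  c_3 = (0.100000 + 0.785000)/2 = 0.442500
  f(c_3) = f(0.442500) = -1.325937
  f(a) × f(c) ≥ 0, new interval: [0.442500, 0.785000]
Iteration 4:
  c_4 = (0.442500 + 0.785000)/2 = 0.613750
  f(c_4) = f(0.613750) = -0.638740
  f(a) × f(c) ≥ 0, new interval: [0.613750, 0.785000]
Iteration 5:
  c_5 = (0.613750 + 0.785000)/2 = 0.699375
  f(c_5) = f(0.699375) = -0.190542
  f(a) × f(c) ≥ 0, new interval: [0.699375, 0.785000]

After 5 iteration(s), the approximation is c_5 = 0.699375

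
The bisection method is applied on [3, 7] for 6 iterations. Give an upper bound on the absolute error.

Bisection error bound: |error| ≤ (b-a)/2^n
|error| ≤ (7 - 3)/2^6 = 4/2^6
|error| ≤ 0.0625000000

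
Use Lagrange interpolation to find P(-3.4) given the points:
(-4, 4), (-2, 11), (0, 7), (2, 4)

Lagrange interpolation formula:
P(x) = Σ yᵢ × Lᵢ(x)
where Lᵢ(x) = Π_{j≠i} (x - xⱼ)/(xᵢ - xⱼ)

L_0(-3.4) = (-3.4 - (-2))/(-4 - (-2)) × (-3.4 - 0)/(-4 - 0) × (-3.4 - 2)/(-4 - 2) = 0.535500
L_1(-3.4) = (-3.4 - (-4))/(-2 - (-4)) × (-3.4 - 0)/(-2 - 0) × (-3.4 - 2)/(-2 - 2) = 0.688500
L_2(-3.4) = (-3.4 - (-4))/(0 - (-4)) × (-3.4 - (-2))/(0 - (-2)) × (-3.4 - 2)/(0 - 2) = -0.283500
L_3(-3.4) = (-3.4 - (-4))/(2 - (-4)) × (-3.4 - (-2))/(2 - (-2)) × (-3.4 - 0)/(2 - 0) = 0.059500

P(-3.4) = 4×L_0(-3.4) + 11×L_1(-3.4) + 7×L_2(-3.4) + 4×L_3(-3.4)
P(-3.4) = 7.969000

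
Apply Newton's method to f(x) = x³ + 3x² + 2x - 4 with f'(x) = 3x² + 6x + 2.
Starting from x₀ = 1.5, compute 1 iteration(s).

f(x) = x³ + 3x² + 2x - 4
f'(x) = 3x² + 6x + 2
x₀ = 1.5

Newton-Raphson formula: x_{n+1} = x_n - f(x_n)/f'(x_n)

Iteration 1:
  f(1.500000) = 9.125000
  f'(1.500000) = 17.750000
  x_1 = 1.500000 - 9.125000/17.750000 = 0.985915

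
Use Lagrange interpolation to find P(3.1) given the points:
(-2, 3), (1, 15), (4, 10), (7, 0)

Lagrange interpolation formula:
P(x) = Σ yᵢ × Lᵢ(x)
where Lᵢ(x) = Π_{j≠i} (x - xⱼ)/(xᵢ - xⱼ)

L_0(3.1) = (3.1 - 1)/(-2 - 1) × (3.1 - 4)/(-2 - 4) × (3.1 - 7)/(-2 - 7) = -0.045500
L_1(3.1) = (3.1 - (-2))/(1 - (-2)) × (3.1 - 4)/(1 - 4) × (3.1 - 7)/(1 - 7) = 0.331500
L_2(3.1) = (3.1 - (-2))/(4 - (-2)) × (3.1 - 1)/(4 - 1) × (3.1 - 7)/(4 - 7) = 0.773500
L_3(3.1) = (3.1 - (-2))/(7 - (-2)) × (3.1 - 1)/(7 - 1) × (3.1 - 4)/(7 - 4) = -0.059500

P(3.1) = 3×L_0(3.1) + 15×L_1(3.1) + 10×L_2(3.1) + 0×L_3(3.1)
P(3.1) = 12.571000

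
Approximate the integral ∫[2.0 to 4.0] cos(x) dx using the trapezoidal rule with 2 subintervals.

f(x) = cos(x)
a = 2.0, b = 4.0, n = 2
h = (b - a)/n = 1.000000

Trapezoidal rule: (h/2)[f(x₀) + 2f(x₁) + 2f(x₂) + ... + f(xₙ)]

x_0 = 2.0000, f(x_0) = -0.416147, coefficient = 1
x_1 = 3.0000, f(x_1) = -0.989992, coefficient = 2
x_2 = 4.0000, f(x_2) = -0.653644, coefficient = 1

I ≈ (1.000000/2) × -3.049775 = -1.524888
Exact value: -1.666100
Error: 0.141212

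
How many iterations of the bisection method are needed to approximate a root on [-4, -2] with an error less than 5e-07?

We need (b-a)/2^n ≤ 5e-07
(-2 - (-4))/2^n ≤ 5e-07
2/2^n ≤ 5e-07
2^n ≥ 4000000
n ≥ log₂(4000000) = 21.93
n ≥ 22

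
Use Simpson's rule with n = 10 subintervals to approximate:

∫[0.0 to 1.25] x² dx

f(x) = x²
a = 0.0, b = 1.25, n = 10
h = (b - a)/n = 0.125000

Simpson's rule: (h/3)[f(x₀) + 4f(x₁) + 2f(x₂) + ... + f(xₙ)]

x_0 = 0.0000, f(x_0) = 0.000000, coefficient = 1
x_1 = 0.1250, f(x_1) = 0.015625, coefficient = 4
x_2 = 0.2500, f(x_2) = 0.062500, coefficient = 2
x_3 = 0.3750, f(x_3) = 0.140625, coefficient = 4
x_4 = 0.5000, f(x_4) = 0.250000, coefficient = 2
x_5 = 0.6250, f(x_5) = 0.390625, coefficient = 4
x_6 = 0.7500, f(x_6) = 0.562500, coefficient = 2
x_7 = 0.8750, f(x_7) = 0.765625, coefficient = 4
x_8 = 1.0000, f(x_8) = 1.000000, coefficient = 2
x_9 = 1.1250, f(x_9) = 1.265625, coefficient = 4
x_10 = 1.2500, f(x_10) = 1.562500, coefficient = 1

I ≈ (0.125000/3) × 15.625000 = 0.651042
Exact value: 0.651042
Error: 0.000000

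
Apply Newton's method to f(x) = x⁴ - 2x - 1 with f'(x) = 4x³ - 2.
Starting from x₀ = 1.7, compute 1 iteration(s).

f(x) = x⁴ - 2x - 1
f'(x) = 4x³ - 2
x₀ = 1.7

Newton-Raphson formula: x_{n+1} = x_n - f(x_n)/f'(x_n)

Iteration 1:
  f(1.700000) = 3.952100
  f'(1.700000) = 17.652000
  x_1 = 1.700000 - 3.952100/17.652000 = 1.476110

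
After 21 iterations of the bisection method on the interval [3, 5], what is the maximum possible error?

Bisection error bound: |error| ≤ (b-a)/2^n
|error| ≤ (5 - 3)/2^21 = 2/2^21
|error| ≤ 0.0000009537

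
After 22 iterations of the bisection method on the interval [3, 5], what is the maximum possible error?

Bisection error bound: |error| ≤ (b-a)/2^n
|error| ≤ (5 - 3)/2^22 = 2/2^22
|error| ≤ 0.0000004768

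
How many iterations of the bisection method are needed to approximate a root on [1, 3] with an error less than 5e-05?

We need (b-a)/2^n ≤ 5e-05
(3 - 1)/2^n ≤ 5e-05
2/2^n ≤ 5e-05
2^n ≥ 40000
n ≥ log₂(40000) = 15.29
n ≥ 16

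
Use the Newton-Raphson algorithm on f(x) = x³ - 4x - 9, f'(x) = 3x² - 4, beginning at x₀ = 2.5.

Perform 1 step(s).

f(x) = x³ - 4x - 9
f'(x) = 3x² - 4
x₀ = 2.5

Newton-Raphson formula: x_{n+1} = x_n - f(x_n)/f'(x_n)

Iteration 1:
  f(2.500000) = -3.375000
  f'(2.500000) = 14.750000
  x_1 = 2.500000 - (-3.375000)/14.750000 = 2.728814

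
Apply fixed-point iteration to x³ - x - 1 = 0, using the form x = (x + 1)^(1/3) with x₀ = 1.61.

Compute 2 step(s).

Equation: x³ - x - 1 = 0
Fixed-point form: x = (x + 1)^(1/3)
x₀ = 1.61

x_1 = g(1.610000) = 1.376830
x_2 = g(1.376830) = 1.334543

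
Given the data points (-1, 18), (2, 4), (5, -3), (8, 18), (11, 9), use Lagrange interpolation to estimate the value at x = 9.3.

Lagrange interpolation formula:
P(x) = Σ yᵢ × Lᵢ(x)
where Lᵢ(x) = Π_{j≠i} (x - xⱼ)/(xᵢ - xⱼ)

L_0(9.3) = (9.3 - 2)/(-1 - 2) × (9.3 - 5)/(-1 - 5) × (9.3 - 8)/(-1 - 8) × (9.3 - 11)/(-1 - 11) = -0.035685
L_1(9.3) = (9.3 - (-1))/(2 - (-1)) × (9.3 - 5)/(2 - 5) × (9.3 - 8)/(2 - 8) × (9.3 - 11)/(2 - 11) = 0.201401
L_2(9.3) = (9.3 - (-1))/(5 - (-1)) × (9.3 - 2)/(5 - 2) × (9.3 - 8)/(5 - 8) × (9.3 - 11)/(5 - 11) = -0.512870
L_3(9.3) = (9.3 - (-1))/(8 - (-1)) × (9.3 - 2)/(8 - 2) × (9.3 - 5)/(8 - 5) × (9.3 - 11)/(8 - 11) = 1.130944
L_4(9.3) = (9.3 - (-1))/(11 - (-1)) × (9.3 - 2)/(11 - 2) × (9.3 - 5)/(11 - 5) × (9.3 - 8)/(11 - 8) = 0.216210

P(9.3) = 18×L_0(9.3) + 4×L_1(9.3) + (-3)×L_2(9.3) + 18×L_3(9.3) + 9×L_4(9.3)
P(9.3) = 24.004768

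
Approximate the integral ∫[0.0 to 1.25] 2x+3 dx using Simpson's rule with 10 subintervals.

f(x) = 2x+3
a = 0.0, b = 1.25, n = 10
h = (b - a)/n = 0.125000

Simpson's rule: (h/3)[f(x₀) + 4f(x₁) + 2f(x₂) + ... + f(xₙ)]

x_0 = 0.0000, f(x_0) = 3.000000, coefficient = 1
x_1 = 0.1250, f(x_1) = 3.250000, coefficient = 4
x_2 = 0.2500, f(x_2) = 3.500000, coefficient = 2
x_3 = 0.3750, f(x_3) = 3.750000, coefficient = 4
x_4 = 0.5000, f(x_4) = 4.000000, coefficient = 2
x_5 = 0.6250, f(x_5) = 4.250000, coefficient = 4
x_6 = 0.7500, f(x_6) = 4.500000, coefficient = 2
x_7 = 0.8750, f(x_7) = 4.750000, coefficient = 4
x_8 = 1.0000, f(x_8) = 5.000000, coefficient = 2
x_9 = 1.1250, f(x_9) = 5.250000, coefficient = 4
x_10 = 1.2500, f(x_10) = 5.500000, coefficient = 1

I ≈ (0.125000/3) × 127.500000 = 5.312500
Exact value: 5.312500
Error: 0.000000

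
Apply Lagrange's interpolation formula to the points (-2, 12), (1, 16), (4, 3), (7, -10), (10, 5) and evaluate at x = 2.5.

Lagrange interpolation formula:
P(x) = Σ yᵢ × Lᵢ(x)
where Lᵢ(x) = Π_{j≠i} (x - xⱼ)/(xᵢ - xⱼ)

L_0(2.5) = (2.5 - 1)/(-2 - 1) × (2.5 - 4)/(-2 - 4) × (2.5 - 7)/(-2 - 7) × (2.5 - 10)/(-2 - 10) = -0.039062
L_1(2.5) = (2.5 - (-2))/(1 - (-2)) × (2.5 - 4)/(1 - 4) × (2.5 - 7)/(1 - 7) × (2.5 - 10)/(1 - 10) = 0.468750
L_2(2.5) = (2.5 - (-2))/(4 - (-2)) × (2.5 - 1)/(4 - 1) × (2.5 - 7)/(4 - 7) × (2.5 - 10)/(4 - 10) = 0.703125
L_3(2.5) = (2.5 - (-2))/(7 - (-2)) × (2.5 - 1)/(7 - 1) × (2.5 - 4)/(7 - 4) × (2.5 - 10)/(7 - 10) = -0.156250
L_4(2.5) = (2.5 - (-2))/(10 - (-2)) × (2.5 - 1)/(10 - 1) × (2.5 - 4)/(10 - 4) × (2.5 - 7)/(10 - 7) = 0.023438

P(2.5) = 12×L_0(2.5) + 16×L_1(2.5) + 3×L_2(2.5) + (-10)×L_3(2.5) + 5×L_4(2.5)
P(2.5) = 10.820312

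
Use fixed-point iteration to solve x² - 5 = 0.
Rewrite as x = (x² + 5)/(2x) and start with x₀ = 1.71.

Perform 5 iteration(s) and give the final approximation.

Equation: x² - 5 = 0
Fixed-point form: x = (x² + 5)/(2x)
x₀ = 1.71

x_1 = g(1.710000) = 2.316988
x_2 = g(2.316988) = 2.237481
x_3 = g(2.237481) = 2.236068
x_4 = g(2.236068) = 2.236068
x_5 = g(2.236068) = 2.236068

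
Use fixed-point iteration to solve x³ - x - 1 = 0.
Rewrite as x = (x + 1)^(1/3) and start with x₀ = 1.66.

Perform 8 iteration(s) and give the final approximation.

Equation: x³ - x - 1 = 0
Fixed-point form: x = (x + 1)^(1/3)
x₀ = 1.66

x_1 = g(1.660000) = 1.385566
x_2 = g(1.385566) = 1.336176
x_3 = g(1.336176) = 1.326891
x_4 = g(1.326891) = 1.325131
x_5 = g(1.325131) = 1.324796
x_6 = g(1.324796) = 1.324733
x_7 = g(1.324733) = 1.324721
x_8 = g(1.324721) = 1.324718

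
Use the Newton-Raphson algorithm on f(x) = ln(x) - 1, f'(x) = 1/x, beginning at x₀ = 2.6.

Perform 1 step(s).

f(x) = ln(x) - 1
f'(x) = 1/x
x₀ = 2.6

Newton-Raphson formula: x_{n+1} = x_n - f(x_n)/f'(x_n)

Iteration 1:
  f(2.600000) = -0.044489
  f'(2.600000) = 0.384615
  x_1 = 2.600000 - (-0.044489)/0.384615 = 2.715670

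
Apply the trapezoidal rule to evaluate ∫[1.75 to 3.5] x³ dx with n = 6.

f(x) = x³
a = 1.75, b = 3.5, n = 6
h = (b - a)/n = 0.291667

Trapezoidal rule: (h/2)[f(x₀) + 2f(x₁) + 2f(x₂) + ... + f(xₙ)]

x_0 = 1.7500, f(x_0) = 5.359375, coefficient = 1
x_1 = 2.0417, f(x_1) = 8.510489, coefficient = 2
x_2 = 2.3333, f(x_2) = 12.703704, coefficient = 2
x_3 = 2.6250, f(x_3) = 18.087891, coefficient = 2
x_4 = 2.9167, f(x_4) = 24.811921, coefficient = 2
x_5 = 3.2083, f(x_5) = 33.024667, coefficient = 2
x_6 = 3.5000, f(x_6) = 42.875000, coefficient = 1

I ≈ (0.291667/2) × 242.511719 = 35.366292
Exact value: 35.170898
Error: 0.195394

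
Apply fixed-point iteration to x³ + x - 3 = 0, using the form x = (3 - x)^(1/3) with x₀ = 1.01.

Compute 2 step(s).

Equation: x³ + x - 3 = 0
Fixed-point form: x = (3 - x)^(1/3)
x₀ = 1.01

x_1 = g(1.010000) = 1.257818
x_2 = g(1.257818) = 1.203274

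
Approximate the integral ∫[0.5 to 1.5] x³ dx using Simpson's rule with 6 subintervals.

f(x) = x³
a = 0.5, b = 1.5, n = 6
h = (b - a)/n = 0.166667

Simpson's rule: (h/3)[f(x₀) + 4f(x₁) + 2f(x₂) + ... + f(xₙ)]

x_0 = 0.5000, f(x_0) = 0.125000, coefficient = 1
x_1 = 0.6667, f(x_1) = 0.296296, coefficient = 4
x_2 = 0.8333, f(x_2) = 0.578704, coefficient = 2
x_3 = 1.0000, f(x_3) = 1.000000, coefficient = 4
x_4 = 1.1667, f(x_4) = 1.587963, coefficient = 2
x_5 = 1.3333, f(x_5) = 2.370370, coefficient = 4
x_6 = 1.5000, f(x_6) = 3.375000, coefficient = 1

I ≈ (0.166667/3) × 22.500000 = 1.250000
Exact value: 1.250000
Error: 0.000000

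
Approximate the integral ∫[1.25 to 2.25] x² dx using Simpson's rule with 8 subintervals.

f(x) = x²
a = 1.25, b = 2.25, n = 8
h = (b - a)/n = 0.125000

Simpson's rule: (h/3)[f(x₀) + 4f(x₁) + 2f(x₂) + ... + f(xₙ)]

x_0 = 1.2500, f(x_0) = 1.562500, coefficient = 1
x_1 = 1.3750, f(x_1) = 1.890625, coefficient = 4
x_2 = 1.5000, f(x_2) = 2.250000, coefficient = 2
x_3 = 1.6250, f(x_3) = 2.640625, coefficient = 4
x_4 = 1.7500, f(x_4) = 3.062500, coefficient = 2
x_5 = 1.8750, f(x_5) = 3.515625, coefficient = 4
x_6 = 2.0000, f(x_6) = 4.000000, coefficient = 2
x_7 = 2.1250, f(x_7) = 4.515625, coefficient = 4
x_8 = 2.2500, f(x_8) = 5.062500, coefficient = 1

I ≈ (0.125000/3) × 75.500000 = 3.145833
Exact value: 3.145833
Error: 0.000000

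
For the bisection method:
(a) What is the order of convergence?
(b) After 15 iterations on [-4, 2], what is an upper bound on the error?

(a) Bisection has linear (order 1) convergence; the error is halved each step.

(b) Error bound = (b-a)/2^n = (2 - (-4))/2^{15}
    = 6/2^{15}

(a) 1 (linear); (b) error ≤ 1.83e-04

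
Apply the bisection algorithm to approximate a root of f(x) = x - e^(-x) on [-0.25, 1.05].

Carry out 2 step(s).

f(x) = x - e^(-x)
Initial interval: [-0.25, 1.05]

Iteration 1:
  c_1 = (-0.250000 + 1.050000)/2 = 0.400000
  f(c_1) = f(0.400000) = -0.270320
  f(a) × f(c) ≥ 0, new interval: [0.400000, 1.050000]
Iteration 2:
  c_2 = (0.400000 + 1.050000)/2 = 0.725000
  f(c_2) = f(0.725000) = 0.240675
  f(a) × f(c) < 0, new interval: [0.400000, 0.725000]

After 2 iteration(s), the approximation is c_2 = 0.725000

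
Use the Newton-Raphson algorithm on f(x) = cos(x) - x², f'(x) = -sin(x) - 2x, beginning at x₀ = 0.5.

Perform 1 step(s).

f(x) = cos(x) - x²
f'(x) = -sin(x) - 2x
x₀ = 0.5

Newton-Raphson formula: x_{n+1} = x_n - f(x_n)/f'(x_n)

Iteration 1:
  f(0.500000) = 0.627583
  f'(0.500000) = -1.479426
  x_1 = 0.500000 - 0.627583/(-1.479426) = 0.924207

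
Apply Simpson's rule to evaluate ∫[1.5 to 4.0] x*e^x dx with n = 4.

f(x) = x*e^x
a = 1.5, b = 4.0, n = 4
h = (b - a)/n = 0.625000

Simpson's rule: (h/3)[f(x₀) + 4f(x₁) + 2f(x₂) + ... + f(xₙ)]

x_0 = 1.5000, f(x_0) = 6.722534, coefficient = 1
x_1 = 2.1250, f(x_1) = 17.792407, coefficient = 4
x_2 = 2.7500, f(x_2) = 43.017238, coefficient = 2
x_3 = 3.3750, f(x_3) = 98.631958, coefficient = 4
x_4 = 4.0000, f(x_4) = 218.392600, coefficient = 1

I ≈ (0.625000/3) × 776.847069 = 161.843139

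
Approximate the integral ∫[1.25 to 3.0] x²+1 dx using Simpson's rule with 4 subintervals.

f(x) = x²+1
a = 1.25, b = 3.0, n = 4
h = (b - a)/n = 0.437500

Simpson's rule: (h/3)[f(x₀) + 4f(x₁) + 2f(x₂) + ... + f(xₙ)]

x_0 = 1.2500, f(x_0) = 2.562500, coefficient = 1
x_1 = 1.6875, f(x_1) = 3.847656, coefficient = 4
x_2 = 2.1250, f(x_2) = 5.515625, coefficient = 2
x_3 = 2.5625, f(x_3) = 7.566406, coefficient = 4
x_4 = 3.0000, f(x_4) = 10.000000, coefficient = 1

I ≈ (0.437500/3) × 69.250000 = 10.098958
Exact value: 10.098958
Error: 0.000000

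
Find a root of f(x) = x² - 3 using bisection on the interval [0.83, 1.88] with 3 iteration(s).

f(x) = x² - 3
Initial interval: [0.83, 1.88]

Iteration 1:
  c_1 = (0.830000 + 1.880000)/2 = 1.355000
  f(c_1) = f(1.355000) = -1.163975
  f(a) × f(c) ≥ 0, new interval: [1.355000, 1.880000]
Iteration 2:
  c_2 = (1.355000 + 1.880000)/2 = 1.617500
  f(c_2) = f(1.617500) = -0.383694
  f(a) × f(c) ≥ 0, new interval: [1.617500, 1.880000]
Iteration 3:
  c_3 = (1.617500 + 1.880000)/2 = 1.748750
  f(c_3) = f(1.748750) = 0.058127
  f(a) × f(c) < 0, new interval: [1.617500, 1.748750]

After 3 iteration(s), the approximation is c_3 = 1.748750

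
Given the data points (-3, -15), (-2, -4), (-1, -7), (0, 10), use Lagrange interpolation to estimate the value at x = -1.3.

Lagrange interpolation formula:
P(x) = Σ yᵢ × Lᵢ(x)
where Lᵢ(x) = Π_{j≠i} (x - xⱼ)/(xᵢ - xⱼ)

L_0(-1.3) = (-1.3 - (-2))/(-3 - (-2)) × (-1.3 - (-1))/(-3 - (-1)) × (-1.3 - 0)/(-3 - 0) = -0.045500
L_1(-1.3) = (-1.3 - (-3))/(-2 - (-3)) × (-1.3 - (-1))/(-2 - (-1)) × (-1.3 - 0)/(-2 - 0) = 0.331500
L_2(-1.3) = (-1.3 - (-3))/(-1 - (-3)) × (-1.3 - (-2))/(-1 - (-2)) × (-1.3 - 0)/(-1 - 0) = 0.773500
L_3(-1.3) = (-1.3 - (-3))/(0 - (-3)) × (-1.3 - (-2))/(0 - (-2)) × (-1.3 - (-1))/(0 - (-1)) = -0.059500

P(-1.3) = (-15)×L_0(-1.3) + (-4)×L_1(-1.3) + (-7)×L_2(-1.3) + 10×L_3(-1.3)
P(-1.3) = -6.653000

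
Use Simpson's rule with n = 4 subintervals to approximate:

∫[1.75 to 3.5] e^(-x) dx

f(x) = e^(-x)
a = 1.75, b = 3.5, n = 4
h = (b - a)/n = 0.437500

Simpson's rule: (h/3)[f(x₀) + 4f(x₁) + 2f(x₂) + ... + f(xₙ)]

x_0 = 1.7500, f(x_0) = 0.173774, coefficient = 1
x_1 = 2.1875, f(x_1) = 0.112197, coefficient = 4
x_2 = 2.6250, f(x_2) = 0.072440, coefficient = 2
x_3 = 3.0625, f(x_3) = 0.046771, coefficient = 4
x_4 = 3.5000, f(x_4) = 0.030197, coefficient = 1

I ≈ (0.437500/3) × 0.984721 = 0.143605
Exact value: 0.143577
Error: 0.000029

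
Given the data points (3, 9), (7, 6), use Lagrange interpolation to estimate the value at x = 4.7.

Lagrange interpolation formula:
P(x) = Σ yᵢ × Lᵢ(x)
where Lᵢ(x) = Π_{j≠i} (x - xⱼ)/(xᵢ - xⱼ)

L_0(4.7) = (4.7 - 7)/(3 - 7) = 0.575000
L_1(4.7) = (4.7 - 3)/(7 - 3) = 0.425000

P(4.7) = 9×L_0(4.7) + 6×L_1(4.7)
P(4.7) = 7.725000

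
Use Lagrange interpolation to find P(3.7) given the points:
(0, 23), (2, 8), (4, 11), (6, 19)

Lagrange interpolation formula:
P(x) = Σ yᵢ × Lᵢ(x)
where Lᵢ(x) = Π_{j≠i} (x - xⱼ)/(xᵢ - xⱼ)

L_0(3.7) = (3.7 - 2)/(0 - 2) × (3.7 - 4)/(0 - 4) × (3.7 - 6)/(0 - 6) = -0.024437
L_1(3.7) = (3.7 - 0)/(2 - 0) × (3.7 - 4)/(2 - 4) × (3.7 - 6)/(2 - 6) = 0.159562
L_2(3.7) = (3.7 - 0)/(4 - 0) × (3.7 - 2)/(4 - 2) × (3.7 - 6)/(4 - 6) = 0.904188
L_3(3.7) = (3.7 - 0)/(6 - 0) × (3.7 - 2)/(6 - 2) × (3.7 - 4)/(6 - 4) = -0.039312

P(3.7) = 23×L_0(3.7) + 8×L_1(3.7) + 11×L_2(3.7) + 19×L_3(3.7)
P(3.7) = 9.913562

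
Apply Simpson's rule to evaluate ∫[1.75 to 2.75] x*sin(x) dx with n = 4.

f(x) = x*sin(x)
a = 1.75, b = 2.75, n = 4
h = (b - a)/n = 0.250000

Simpson's rule: (h/3)[f(x₀) + 4f(x₁) + 2f(x₂) + ... + f(xₙ)]

x_0 = 1.7500, f(x_0) = 1.721975, coefficient = 1
x_1 = 2.0000, f(x_1) = 1.818595, coefficient = 4
x_2 = 2.2500, f(x_2) = 1.750665, coefficient = 2
x_3 = 2.5000, f(x_3) = 1.496180, coefficient = 4
x_4 = 2.7500, f(x_4) = 1.049568, coefficient = 1

I ≈ (0.250000/3) × 19.531973 = 1.627664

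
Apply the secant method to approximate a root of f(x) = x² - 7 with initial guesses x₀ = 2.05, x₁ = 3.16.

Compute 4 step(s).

f(x) = x² - 7
x₀ = 2.05, x₁ = 3.16

Secant formula: x_{n+1} = x_n - f(x_n)(x_n - x_{n-1})/(f(x_n) - f(x_{n-1}))

Iteration 1:
  f(2.050000) = -2.797500
  f(3.160000) = 2.985600
  x_2 = 3.160000 - 2.985600×(3.160000 - 2.050000)/(2.985600 - (-2.797500))
       = 2.586948
Iteration 2:
  f(3.160000) = 2.985600
  f(2.586948) = -0.307699
  x_3 = 2.586948 - (-0.307699)×(2.586948 - 3.160000)/(-0.307699 - 2.985600)
       = 2.640489
Iteration 3:
  f(2.586948) = -0.307699
  f(2.640489) = -0.027815
  x_4 = 2.640489 - (-0.027815)×(2.640489 - 2.586948)/(-0.027815 - (-0.307699))
       = 2.645811
Iteration 4:
  f(2.640489) = -0.027815
  f(2.645811) = 0.000313
  x_5 = 2.645811 - 0.000313×(2.645811 - 2.640489)/(0.000313 - (-0.027815))
       = 2.645751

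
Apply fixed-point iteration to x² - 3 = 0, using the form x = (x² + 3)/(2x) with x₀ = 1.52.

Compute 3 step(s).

Equation: x² - 3 = 0
Fixed-point form: x = (x² + 3)/(2x)
x₀ = 1.52

x_1 = g(1.520000) = 1.746842
x_2 = g(1.746842) = 1.732113
x_3 = g(1.732113) = 1.732051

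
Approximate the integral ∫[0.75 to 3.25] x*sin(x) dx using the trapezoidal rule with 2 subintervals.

f(x) = x*sin(x)
a = 0.75, b = 3.25, n = 2
h = (b - a)/n = 1.250000

Trapezoidal rule: (h/2)[f(x₀) + 2f(x₁) + 2f(x₂) + ... + f(xₙ)]

x_0 = 0.7500, f(x_0) = 0.511229, coefficient = 1
x_1 = 2.0000, f(x_1) = 1.818595, coefficient = 2
x_2 = 3.2500, f(x_2) = -0.351634, coefficient = 1

I ≈ (1.250000/2) × 3.796785 = 2.372990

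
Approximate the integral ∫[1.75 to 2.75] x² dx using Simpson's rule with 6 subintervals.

f(x) = x²
a = 1.75, b = 2.75, n = 6
h = (b - a)/n = 0.166667

Simpson's rule: (h/3)[f(x₀) + 4f(x₁) + 2f(x₂) + ... + f(xₙ)]

x_0 = 1.7500, f(x_0) = 3.062500, coefficient = 1
x_1 = 1.9167, f(x_1) = 3.673611, coefficient = 4
x_2 = 2.0833, f(x_2) = 4.340278, coefficient = 2
x_3 = 2.2500, f(x_3) = 5.062500, coefficient = 4
x_4 = 2.4167, f(x_4) = 5.840278, coefficient = 2
x_5 = 2.5833, f(x_5) = 6.673611, coefficient = 4
x_6 = 2.7500, f(x_6) = 7.562500, coefficient = 1

I ≈ (0.166667/3) × 92.625000 = 5.145833
Exact value: 5.145833
Error: 0.000000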